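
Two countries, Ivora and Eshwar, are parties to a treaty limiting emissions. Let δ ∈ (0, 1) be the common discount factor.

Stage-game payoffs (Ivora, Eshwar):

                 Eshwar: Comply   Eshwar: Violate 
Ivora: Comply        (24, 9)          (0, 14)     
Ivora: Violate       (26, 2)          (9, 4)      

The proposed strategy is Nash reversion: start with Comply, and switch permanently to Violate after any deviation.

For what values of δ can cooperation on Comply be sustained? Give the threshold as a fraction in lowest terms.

1/2

Ivora: cooperation gives 24 each period; deviation gives 26 once then 9 forever.
  24/(1−δ) ≥ 26 + 9δ/(1−δ) ⇒ δ ≥ 2/17.
Eshwar: cooperation gives 9 each period; deviation gives 14 once then 4 forever.
  δ ≥ 5/10 = 1/2.
Both must hold, so the binding constraint is Eshwar's: δ ≥ 1/2.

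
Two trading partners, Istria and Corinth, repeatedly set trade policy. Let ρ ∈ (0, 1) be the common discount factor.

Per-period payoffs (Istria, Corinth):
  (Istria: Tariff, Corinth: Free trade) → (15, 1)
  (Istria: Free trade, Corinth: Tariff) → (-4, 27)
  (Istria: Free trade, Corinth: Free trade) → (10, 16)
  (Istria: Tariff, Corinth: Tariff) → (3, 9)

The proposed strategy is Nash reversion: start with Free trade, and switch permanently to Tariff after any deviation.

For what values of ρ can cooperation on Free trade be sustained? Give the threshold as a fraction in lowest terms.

Istria's threshold: (15−10)/(15−3) = 5/12.
Corinth's threshold: (27−16)/(27−9) = 11/18.
5/12 < 11/18, so Corinth binds and ρ* = 11/18.

11/18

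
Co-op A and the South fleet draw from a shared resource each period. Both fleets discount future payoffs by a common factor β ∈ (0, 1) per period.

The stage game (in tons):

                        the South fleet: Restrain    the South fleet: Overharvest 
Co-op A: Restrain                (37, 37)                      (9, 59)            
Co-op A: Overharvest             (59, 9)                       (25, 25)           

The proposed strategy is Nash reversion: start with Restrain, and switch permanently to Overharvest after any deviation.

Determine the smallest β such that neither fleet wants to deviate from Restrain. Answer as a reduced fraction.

Cooperation forever yields 37 each period: 37/(1−β).
Deviating yields 59 once, then 25 forever: 59 + 25β/(1−β).
No profitable deviation requires 37/(1−β) ≥ 59 + 25β/(1−β).
Multiplying by (1−β): 37 ≥ 59(1−β) + 25β = 59 − 34β.
So 34β ≥ 22, i.e. β ≥ 22/34 = 11/17.

11/17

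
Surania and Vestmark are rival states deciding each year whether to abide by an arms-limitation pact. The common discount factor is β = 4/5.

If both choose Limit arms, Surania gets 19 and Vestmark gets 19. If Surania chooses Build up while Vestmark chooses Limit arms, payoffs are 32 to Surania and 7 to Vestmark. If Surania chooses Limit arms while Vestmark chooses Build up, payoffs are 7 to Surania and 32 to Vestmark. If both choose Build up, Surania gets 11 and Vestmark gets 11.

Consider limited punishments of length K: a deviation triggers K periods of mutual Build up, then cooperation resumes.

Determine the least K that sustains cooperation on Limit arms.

IC: β(1−β^K)/(1−β) ≥ (32−19)/(19−11) = 13/8.
With β = 4/5: need 1 − β^K ≥ 13/8·(1−4/5)/(4/5), i.e. β^K ≤ 0.5938.
Since (4/5)^2 = 0.6400 and (4/5)^3 = 0.5120, the smallest such K is 3.

3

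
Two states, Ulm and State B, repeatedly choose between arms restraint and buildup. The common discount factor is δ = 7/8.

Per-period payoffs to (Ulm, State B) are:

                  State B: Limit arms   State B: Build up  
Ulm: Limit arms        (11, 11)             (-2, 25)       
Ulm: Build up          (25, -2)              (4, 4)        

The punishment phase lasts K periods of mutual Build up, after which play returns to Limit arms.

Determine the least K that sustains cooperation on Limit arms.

Need Σ_{k=1}^{K} δ^k ≥ (25−11)/(11−4) = 2.0000 at δ = 7/8.
At K = 2 the sum is 1.6406 < 2.0000; at K = 3 it is 2.3105 ≥ 2.0000.
So the minimum punishment length is K = 3.

3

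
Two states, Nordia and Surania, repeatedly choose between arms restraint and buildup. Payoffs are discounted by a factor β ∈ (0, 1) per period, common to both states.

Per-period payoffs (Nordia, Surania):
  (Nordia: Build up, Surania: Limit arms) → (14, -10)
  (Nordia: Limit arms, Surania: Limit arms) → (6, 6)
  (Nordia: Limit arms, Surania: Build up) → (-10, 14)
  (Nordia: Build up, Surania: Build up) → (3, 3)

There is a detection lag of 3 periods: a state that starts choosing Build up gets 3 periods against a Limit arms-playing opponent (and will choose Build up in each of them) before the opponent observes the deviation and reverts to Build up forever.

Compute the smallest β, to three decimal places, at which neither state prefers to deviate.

Deviating for the 3 undetected periods gains 14−6 = 8 per period over cooperation, then loses 6−3 = 3 per period forever once punishment starts.
Gain: 8(1 + β + … + β^2); loss: 3·β^3/(1−β).
No profitable deviation ⇔ 8(1−β^3) ≤ 3·β^3, i.e. β^3 ≥ 8/(8+3) = 8/11.
Hence β ≥ (8/11)^(1/3) ≈ 0.899.

0.899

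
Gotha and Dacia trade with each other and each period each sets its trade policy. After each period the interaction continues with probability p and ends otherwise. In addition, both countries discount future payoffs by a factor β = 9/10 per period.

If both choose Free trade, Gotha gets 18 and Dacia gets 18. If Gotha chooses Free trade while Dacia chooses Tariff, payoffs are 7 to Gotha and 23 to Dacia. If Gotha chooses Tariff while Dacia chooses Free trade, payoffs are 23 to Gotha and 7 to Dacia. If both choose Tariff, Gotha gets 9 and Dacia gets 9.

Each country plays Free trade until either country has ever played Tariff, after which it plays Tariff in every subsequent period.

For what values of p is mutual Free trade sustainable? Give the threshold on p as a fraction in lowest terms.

With continuation probability p and discount β, the effective per-period discount factor is βp.
Grim-trigger IC: βp ≥ (23−18)/(23−9) = 5/14.
So p ≥ (5/14)/(9/10) = 25/63.

25/63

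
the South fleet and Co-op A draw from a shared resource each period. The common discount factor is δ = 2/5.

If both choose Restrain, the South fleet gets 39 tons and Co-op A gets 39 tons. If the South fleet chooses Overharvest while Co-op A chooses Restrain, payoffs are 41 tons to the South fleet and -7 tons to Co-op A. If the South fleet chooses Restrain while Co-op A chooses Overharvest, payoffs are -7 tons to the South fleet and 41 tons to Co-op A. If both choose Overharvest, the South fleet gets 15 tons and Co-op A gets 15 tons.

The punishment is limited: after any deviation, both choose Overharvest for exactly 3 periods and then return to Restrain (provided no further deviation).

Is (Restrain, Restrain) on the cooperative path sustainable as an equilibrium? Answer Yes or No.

IC: δ+…+δ^3 ≥ (41−39)/(39−15) = 1/12.
At δ = 2/5: partial sum = 0.6240 ≥ 0.0833. Cooperation sustainable.

Yes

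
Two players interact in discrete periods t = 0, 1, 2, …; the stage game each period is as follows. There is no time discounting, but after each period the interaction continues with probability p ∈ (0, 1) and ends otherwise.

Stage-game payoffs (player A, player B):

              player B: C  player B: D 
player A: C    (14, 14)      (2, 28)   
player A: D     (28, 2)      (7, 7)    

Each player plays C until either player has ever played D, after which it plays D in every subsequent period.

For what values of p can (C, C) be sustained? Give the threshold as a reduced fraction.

2/3

Expected cooperation value is 14 + p·14 + p²·14 + … = 14/(1−p); deviation gives 28 + p·7/(1−p).
14 ≥ 28(1−p) + 7p ⇒ 21p ≥ 14 ⇒ p ≥ 14/21 = 2/3.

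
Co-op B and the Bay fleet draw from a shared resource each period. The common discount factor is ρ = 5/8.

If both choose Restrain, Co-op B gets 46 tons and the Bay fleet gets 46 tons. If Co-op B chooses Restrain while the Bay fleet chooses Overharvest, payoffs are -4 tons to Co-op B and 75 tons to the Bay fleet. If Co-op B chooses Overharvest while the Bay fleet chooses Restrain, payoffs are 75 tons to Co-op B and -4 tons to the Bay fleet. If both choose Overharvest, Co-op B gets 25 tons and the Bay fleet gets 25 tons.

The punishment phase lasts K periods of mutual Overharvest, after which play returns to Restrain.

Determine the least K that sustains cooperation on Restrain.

IC: ρ(1−ρ^K)/(1−ρ) ≥ (75−46)/(46−25) = 29/21.
With ρ = 5/8: need 1 − ρ^K ≥ 29/21·(1−5/8)/(5/8), i.e. ρ^K ≤ 0.1714.
Since (5/8)^3 = 0.2441 and (5/8)^4 = 0.1526, the smallest such K is 4.

4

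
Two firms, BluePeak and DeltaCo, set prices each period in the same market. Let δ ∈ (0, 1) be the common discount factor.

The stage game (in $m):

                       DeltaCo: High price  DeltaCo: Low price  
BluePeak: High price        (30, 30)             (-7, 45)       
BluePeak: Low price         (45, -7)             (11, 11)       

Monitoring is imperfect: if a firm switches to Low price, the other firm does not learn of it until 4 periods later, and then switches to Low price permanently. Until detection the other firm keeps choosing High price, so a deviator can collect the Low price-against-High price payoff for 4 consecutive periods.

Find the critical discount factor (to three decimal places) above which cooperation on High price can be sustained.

A deviator earns 45 for 4 periods, then 11 forever; cooperating earns 30 forever. Multiplying the IC by (1−δ):
30 ≥ 45(1−δ^4) + 11δ^4, so 34·δ^4 ≥ 15 and δ^4 ≥ 15/34.
δ ≥ (15/34)^(1/4) ≈ 0.815.

0.815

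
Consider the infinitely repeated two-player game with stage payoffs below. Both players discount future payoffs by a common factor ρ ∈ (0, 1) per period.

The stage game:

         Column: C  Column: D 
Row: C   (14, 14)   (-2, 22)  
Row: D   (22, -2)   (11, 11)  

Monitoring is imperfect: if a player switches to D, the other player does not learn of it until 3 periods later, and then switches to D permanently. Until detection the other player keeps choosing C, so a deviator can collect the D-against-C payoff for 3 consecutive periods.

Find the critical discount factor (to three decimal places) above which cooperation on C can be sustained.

A deviator earns 22 for 3 periods, then 11 forever; cooperating earns 14 forever. Multiplying the IC by (1−ρ):
14 ≥ 22(1−ρ^3) + 11ρ^3, so 11·ρ^3 ≥ 8 and ρ^3 ≥ 8/11.
ρ ≥ (8/11)^(1/3) ≈ 0.899.

0.899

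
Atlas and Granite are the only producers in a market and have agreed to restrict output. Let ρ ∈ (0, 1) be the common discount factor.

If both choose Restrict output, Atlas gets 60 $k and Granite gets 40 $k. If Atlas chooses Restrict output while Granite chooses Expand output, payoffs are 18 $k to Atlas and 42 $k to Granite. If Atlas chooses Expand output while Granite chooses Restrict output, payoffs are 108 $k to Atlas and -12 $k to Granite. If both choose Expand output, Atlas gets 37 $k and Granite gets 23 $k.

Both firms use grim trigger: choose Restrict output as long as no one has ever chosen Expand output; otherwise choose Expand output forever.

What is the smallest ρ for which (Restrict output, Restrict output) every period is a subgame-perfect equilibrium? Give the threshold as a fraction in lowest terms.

48/71

For Atlas: deviation gain 108−60 = 48, per-period punishment loss 60−37 = 23. IC gives ρ ≥ 48/71.
For Granite: gain 2, loss 17 per period, so ρ ≥ 2/19.
The tighter constraint is Atlas's, so cooperation needs ρ ≥ 48/71.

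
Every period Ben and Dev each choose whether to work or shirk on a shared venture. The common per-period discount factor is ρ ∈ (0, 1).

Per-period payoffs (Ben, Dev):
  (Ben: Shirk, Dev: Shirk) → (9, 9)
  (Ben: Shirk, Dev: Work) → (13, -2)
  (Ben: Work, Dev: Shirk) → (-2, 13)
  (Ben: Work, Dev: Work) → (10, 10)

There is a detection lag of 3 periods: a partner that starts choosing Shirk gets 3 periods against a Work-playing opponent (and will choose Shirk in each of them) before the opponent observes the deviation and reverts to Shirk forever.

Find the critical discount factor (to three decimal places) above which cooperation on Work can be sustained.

A deviator earns 13 for 3 periods, then 9 forever; cooperating earns 10 forever. Multiplying the IC by (1−ρ):
10 ≥ 13(1−ρ^3) + 9ρ^3, so 4·ρ^3 ≥ 3 and ρ^3 ≥ 3/4.
ρ ≥ (3/4)^(1/3) ≈ 0.909.

0.909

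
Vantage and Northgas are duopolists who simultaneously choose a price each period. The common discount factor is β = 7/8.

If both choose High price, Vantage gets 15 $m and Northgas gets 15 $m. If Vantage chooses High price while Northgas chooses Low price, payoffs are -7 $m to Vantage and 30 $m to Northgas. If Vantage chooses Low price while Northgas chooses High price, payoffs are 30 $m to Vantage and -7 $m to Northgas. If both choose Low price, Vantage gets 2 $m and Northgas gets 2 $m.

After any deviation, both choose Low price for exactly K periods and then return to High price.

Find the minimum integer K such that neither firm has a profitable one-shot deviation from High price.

IC: β(1−β^K)/(1−β) ≥ (30−15)/(15−2) = 15/13.
With β = 7/8: need 1 − β^K ≥ 15/13·(1−7/8)/(7/8), i.e. β^K ≤ 0.8352.
Since (7/8)^1 = 0.8750 and (7/8)^2 = 0.7656, the smallest such K is 2.

2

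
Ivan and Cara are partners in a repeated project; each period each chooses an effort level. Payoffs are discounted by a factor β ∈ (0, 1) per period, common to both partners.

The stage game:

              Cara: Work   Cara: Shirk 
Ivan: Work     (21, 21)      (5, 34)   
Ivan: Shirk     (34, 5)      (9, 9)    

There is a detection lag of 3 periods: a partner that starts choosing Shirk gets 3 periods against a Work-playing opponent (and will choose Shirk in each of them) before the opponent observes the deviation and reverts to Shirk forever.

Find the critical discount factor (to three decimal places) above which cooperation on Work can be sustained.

0.804

A deviator earns 34 for 3 periods, then 9 forever; cooperating earns 21 forever. Multiplying the IC by (1−β):
21 ≥ 34(1−β^3) + 9β^3, so 25·β^3 ≥ 13 and β^3 ≥ 13/25.
β ≥ (13/25)^(1/3) ≈ 0.804.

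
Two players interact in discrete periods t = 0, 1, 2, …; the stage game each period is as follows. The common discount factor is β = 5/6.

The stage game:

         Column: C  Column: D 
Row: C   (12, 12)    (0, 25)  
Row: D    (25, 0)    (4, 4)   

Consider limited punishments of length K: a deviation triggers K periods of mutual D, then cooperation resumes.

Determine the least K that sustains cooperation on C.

3

IC: β(1−β^K)/(1−β) ≥ (25−12)/(12−4) = 13/8.
With β = 5/6: need 1 − β^K ≥ 13/8·(1−5/6)/(5/6), i.e. β^K ≤ 0.6750.
Since (5/6)^2 = 0.6944 and (5/6)^3 = 0.5787, the smallest such K is 3.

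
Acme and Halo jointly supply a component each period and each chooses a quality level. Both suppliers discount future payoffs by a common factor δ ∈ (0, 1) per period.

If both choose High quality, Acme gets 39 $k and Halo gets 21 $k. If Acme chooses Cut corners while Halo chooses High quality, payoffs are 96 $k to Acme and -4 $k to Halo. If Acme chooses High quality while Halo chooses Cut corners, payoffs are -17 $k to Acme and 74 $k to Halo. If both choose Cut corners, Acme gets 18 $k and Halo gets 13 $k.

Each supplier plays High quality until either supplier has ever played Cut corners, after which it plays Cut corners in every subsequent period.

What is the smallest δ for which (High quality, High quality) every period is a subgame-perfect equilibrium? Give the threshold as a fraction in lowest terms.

Acme: cooperation gives 39 each period; deviation gives 96 once then 18 forever.
  39/(1−δ) ≥ 96 + 18δ/(1−δ) ⇒ δ ≥ 57/78 = 19/26.
Halo: cooperation gives 21 each period; deviation gives 74 once then 13 forever.
  δ ≥ 53/61.
Both must hold, so the binding constraint is Halo's: δ ≥ 53/61.

53/61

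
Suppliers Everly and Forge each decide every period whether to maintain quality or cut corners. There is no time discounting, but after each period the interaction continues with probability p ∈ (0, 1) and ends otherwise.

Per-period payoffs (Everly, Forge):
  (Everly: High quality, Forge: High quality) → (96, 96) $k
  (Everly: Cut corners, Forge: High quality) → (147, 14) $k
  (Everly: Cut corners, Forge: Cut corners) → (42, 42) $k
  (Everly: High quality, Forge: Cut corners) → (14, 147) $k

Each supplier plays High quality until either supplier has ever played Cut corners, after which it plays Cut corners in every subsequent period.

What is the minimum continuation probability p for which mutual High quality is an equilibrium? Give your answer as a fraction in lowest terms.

With no time discounting, the continuation probability p plays the role of the discount factor.
Grim-trigger IC: 96/(1−p) ≥ 147 + 42p/(1−p) ⇒ p ≥ (147−96)/(147−42) = 17/35.

17/35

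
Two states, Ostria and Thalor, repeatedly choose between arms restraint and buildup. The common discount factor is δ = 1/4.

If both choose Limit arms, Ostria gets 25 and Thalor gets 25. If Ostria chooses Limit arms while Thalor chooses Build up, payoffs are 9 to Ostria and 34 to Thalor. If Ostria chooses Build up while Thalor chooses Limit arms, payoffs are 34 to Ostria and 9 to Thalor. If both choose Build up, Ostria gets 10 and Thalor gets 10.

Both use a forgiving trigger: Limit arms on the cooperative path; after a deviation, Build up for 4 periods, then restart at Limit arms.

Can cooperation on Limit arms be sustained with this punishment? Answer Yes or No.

A one-shot deviation gives 34 now, then 10 for 4 periods, then back to 25.
Gain from deviating: (34−25) today; loss: (25−10) in each of the next 4 periods.
No-deviation condition: (25−10)(δ+…+δ^4) ≥ 34−25, i.e. δ+…+δ^4 ≥ 3/5.
At δ = 1/4: δ+…+δ^4 = 0.3320 < 0.6000.
So cooperation is not sustainable.

No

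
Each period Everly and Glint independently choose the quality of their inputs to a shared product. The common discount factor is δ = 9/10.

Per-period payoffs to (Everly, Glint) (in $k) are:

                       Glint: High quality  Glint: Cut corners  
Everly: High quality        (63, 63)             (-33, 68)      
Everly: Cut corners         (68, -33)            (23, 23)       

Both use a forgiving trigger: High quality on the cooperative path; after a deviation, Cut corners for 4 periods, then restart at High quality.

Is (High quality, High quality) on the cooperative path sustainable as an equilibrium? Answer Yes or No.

Yes

IC: δ+…+δ^4 ≥ (68−63)/(63−23) = 1/8.
At δ = 9/10: partial sum = 3.0951 ≥ 0.1250. Cooperation sustainable.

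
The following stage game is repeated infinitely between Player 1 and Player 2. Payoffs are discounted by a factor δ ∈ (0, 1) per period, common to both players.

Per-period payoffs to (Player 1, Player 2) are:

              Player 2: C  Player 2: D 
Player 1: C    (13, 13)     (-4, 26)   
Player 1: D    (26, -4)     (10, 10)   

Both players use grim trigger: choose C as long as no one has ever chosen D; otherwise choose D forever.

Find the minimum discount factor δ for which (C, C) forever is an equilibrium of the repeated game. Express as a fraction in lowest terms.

One-period gain from deviating is 26 − 13 = 13. The loss is 13 − 10 = 3 in every subsequent period, with present value 3·δ/(1−δ).
Deviation is unprofitable when 3·δ/(1−δ) ≥ 13, i.e. δ/(1−δ) ≥ 13/3.
Equivalently δ ≥ 13/(13+3) = 13/16.

13/16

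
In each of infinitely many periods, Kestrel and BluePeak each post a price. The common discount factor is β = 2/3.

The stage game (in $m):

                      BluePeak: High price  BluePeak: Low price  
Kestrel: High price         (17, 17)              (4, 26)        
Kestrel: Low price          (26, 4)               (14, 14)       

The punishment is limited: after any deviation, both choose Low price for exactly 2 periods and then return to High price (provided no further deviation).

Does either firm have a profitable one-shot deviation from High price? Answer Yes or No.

A one-shot deviation gives 26 now, then 14 for 2 periods, then back to 17.
Gain from deviating: (26−17) today; loss: (17−14) in each of the next 2 periods.
No-deviation condition: (17−14)(β+…+β^2) ≥ 26−17, i.e. β+…+β^2 ≥ 3.
At β = 2/3: β+…+β^2 = 1.1111 < 3.0000.
So cooperation is not sustainable.

Yes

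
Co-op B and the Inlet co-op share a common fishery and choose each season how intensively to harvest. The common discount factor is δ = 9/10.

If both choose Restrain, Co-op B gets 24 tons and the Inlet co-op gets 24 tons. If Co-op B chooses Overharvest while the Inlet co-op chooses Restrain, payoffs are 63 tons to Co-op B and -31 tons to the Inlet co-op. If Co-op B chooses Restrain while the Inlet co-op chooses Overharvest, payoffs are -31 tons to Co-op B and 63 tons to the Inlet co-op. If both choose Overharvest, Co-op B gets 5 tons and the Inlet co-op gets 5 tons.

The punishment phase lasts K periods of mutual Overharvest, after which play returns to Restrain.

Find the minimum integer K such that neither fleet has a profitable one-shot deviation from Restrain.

No profitable deviation requires (24−5)(δ+…+δ^K) ≥ 63−24, i.e. δ+…+δ^K ≥ 39/19 ≈ 2.0526.
With δ = 9/10, the partial sums are K=1: 0.9000, K=2: 1.7100, K=3: 2.4390.
K = 3 is the first length at which the sum reaches 2.0526.

3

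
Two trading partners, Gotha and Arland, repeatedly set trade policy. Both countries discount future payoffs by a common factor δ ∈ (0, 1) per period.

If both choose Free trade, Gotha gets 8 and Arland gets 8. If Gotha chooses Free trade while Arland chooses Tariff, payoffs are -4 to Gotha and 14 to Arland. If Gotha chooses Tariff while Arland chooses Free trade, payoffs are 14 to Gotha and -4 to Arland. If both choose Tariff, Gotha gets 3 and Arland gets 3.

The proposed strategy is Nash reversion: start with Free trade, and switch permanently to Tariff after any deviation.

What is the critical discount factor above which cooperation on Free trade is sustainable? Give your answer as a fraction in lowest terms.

6/11

8/(1−δ) ≥ 14 + 3δ/(1−δ)
8 ≥ 14 − 11δ
δ ≥ 6/11.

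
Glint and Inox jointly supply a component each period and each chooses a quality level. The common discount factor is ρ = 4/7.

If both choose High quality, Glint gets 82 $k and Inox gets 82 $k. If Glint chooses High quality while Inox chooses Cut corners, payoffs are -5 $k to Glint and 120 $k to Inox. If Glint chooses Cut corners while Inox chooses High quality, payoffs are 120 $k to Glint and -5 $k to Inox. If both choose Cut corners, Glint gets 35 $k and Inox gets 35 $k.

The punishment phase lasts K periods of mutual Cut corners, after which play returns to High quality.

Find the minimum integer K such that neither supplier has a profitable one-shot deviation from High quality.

Need Σ_{k=1}^{K} ρ^k ≥ (120−82)/(82−35) = 0.8085 at ρ = 4/7.
At K = 1 the sum is 0.5714 < 0.8085; at K = 2 it is 0.8980 ≥ 0.8085.
So the minimum punishment length is K = 2.

2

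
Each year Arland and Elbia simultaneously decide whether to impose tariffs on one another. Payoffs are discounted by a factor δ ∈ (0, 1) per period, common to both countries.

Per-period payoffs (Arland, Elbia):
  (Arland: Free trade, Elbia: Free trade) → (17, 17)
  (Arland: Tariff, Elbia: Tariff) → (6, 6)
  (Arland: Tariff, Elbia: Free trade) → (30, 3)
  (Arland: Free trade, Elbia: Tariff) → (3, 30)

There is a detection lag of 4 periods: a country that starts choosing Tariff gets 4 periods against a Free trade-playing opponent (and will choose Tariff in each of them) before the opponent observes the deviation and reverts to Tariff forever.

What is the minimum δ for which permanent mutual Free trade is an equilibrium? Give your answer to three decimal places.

0.858

Deviating for the 4 undetected periods gains 30−17 = 13 per period over cooperation, then loses 17−6 = 11 per period forever once punishment starts.
Gain: 13(1 + δ + … + δ^3); loss: 11·δ^4/(1−δ).
No profitable deviation ⇔ 13(1−δ^4) ≤ 11·δ^4, i.e. δ^4 ≥ 13/(13+11) = 13/24.
Hence δ ≥ (13/24)^(1/4) ≈ 0.858.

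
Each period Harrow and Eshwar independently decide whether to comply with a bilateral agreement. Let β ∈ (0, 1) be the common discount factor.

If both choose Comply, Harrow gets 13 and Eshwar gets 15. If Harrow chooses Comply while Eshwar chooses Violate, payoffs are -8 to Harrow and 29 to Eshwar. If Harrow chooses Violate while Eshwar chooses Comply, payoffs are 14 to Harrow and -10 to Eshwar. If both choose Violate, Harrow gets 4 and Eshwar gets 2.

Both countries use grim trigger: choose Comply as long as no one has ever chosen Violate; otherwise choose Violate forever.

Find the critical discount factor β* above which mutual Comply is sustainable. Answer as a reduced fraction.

Harrow: cooperation gives 13 each period; deviation gives 14 once then 4 forever.
  13/(1−β) ≥ 14 + 4β/(1−β) ⇒ β ≥ 1/10.
Eshwar: cooperation gives 15 each period; deviation gives 29 once then 2 forever.
  β ≥ 14/27.
Both must hold, so the binding constraint is Eshwar's: β ≥ 14/27.

14/27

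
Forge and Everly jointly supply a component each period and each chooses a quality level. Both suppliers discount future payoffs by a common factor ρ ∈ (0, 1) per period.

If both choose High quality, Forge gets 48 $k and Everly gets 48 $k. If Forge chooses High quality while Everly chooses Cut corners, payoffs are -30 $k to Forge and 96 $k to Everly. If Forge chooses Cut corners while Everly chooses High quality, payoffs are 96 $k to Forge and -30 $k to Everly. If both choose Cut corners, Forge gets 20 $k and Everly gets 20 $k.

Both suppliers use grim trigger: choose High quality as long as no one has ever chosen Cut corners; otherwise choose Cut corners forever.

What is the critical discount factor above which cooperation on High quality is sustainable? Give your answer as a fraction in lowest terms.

48/(1−ρ) ≥ 96 + 20ρ/(1−ρ)
48 ≥ 96 − 76ρ
ρ ≥ 48/76 = 12/19.

12/19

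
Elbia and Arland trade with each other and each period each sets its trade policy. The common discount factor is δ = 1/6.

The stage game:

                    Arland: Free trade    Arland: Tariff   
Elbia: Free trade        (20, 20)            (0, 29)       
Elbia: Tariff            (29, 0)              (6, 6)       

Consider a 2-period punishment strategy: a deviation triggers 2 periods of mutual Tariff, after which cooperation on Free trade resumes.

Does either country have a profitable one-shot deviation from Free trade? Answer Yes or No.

Yes

A one-shot deviation gives 29 now, then 6 for 2 periods, then back to 20.
Gain from deviating: (29−20) today; loss: (20−6) in each of the next 2 periods.
No-deviation condition: (20−6)(δ+…+δ^2) ≥ 29−20, i.e. δ+…+δ^2 ≥ 9/14.
At δ = 1/6: δ+…+δ^2 = 0.1944 < 0.6429.
So cooperation is not sustainable.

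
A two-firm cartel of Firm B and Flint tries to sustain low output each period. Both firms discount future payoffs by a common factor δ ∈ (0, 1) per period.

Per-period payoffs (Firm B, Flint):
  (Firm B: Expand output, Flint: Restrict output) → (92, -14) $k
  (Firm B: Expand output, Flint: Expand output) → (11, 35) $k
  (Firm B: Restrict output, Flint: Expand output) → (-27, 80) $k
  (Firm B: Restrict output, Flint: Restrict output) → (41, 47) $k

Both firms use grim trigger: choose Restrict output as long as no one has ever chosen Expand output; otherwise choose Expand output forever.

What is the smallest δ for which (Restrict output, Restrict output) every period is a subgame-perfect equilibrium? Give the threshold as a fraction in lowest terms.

11/15

Firm B's threshold: (92−41)/(92−11) = 17/27.
Flint's threshold: (80−47)/(80−35) = 11/15.
17/27 < 11/15, so Flint binds and δ* = 11/15.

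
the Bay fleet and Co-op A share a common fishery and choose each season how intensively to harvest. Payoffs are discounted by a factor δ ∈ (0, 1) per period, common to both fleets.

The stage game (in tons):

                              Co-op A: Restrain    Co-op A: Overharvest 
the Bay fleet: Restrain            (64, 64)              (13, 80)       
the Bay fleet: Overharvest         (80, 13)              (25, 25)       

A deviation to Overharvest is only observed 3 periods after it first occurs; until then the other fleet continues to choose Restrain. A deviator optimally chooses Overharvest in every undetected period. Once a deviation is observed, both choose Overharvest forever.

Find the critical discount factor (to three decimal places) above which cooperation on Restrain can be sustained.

A deviator earns 80 for 3 periods, then 25 forever; cooperating earns 64 forever. Multiplying the IC by (1−δ):
64 ≥ 80(1−δ^3) + 25δ^3, so 55·δ^3 ≥ 16 and δ^3 ≥ 16/55.
δ ≥ (16/55)^(1/3) ≈ 0.663.

0.663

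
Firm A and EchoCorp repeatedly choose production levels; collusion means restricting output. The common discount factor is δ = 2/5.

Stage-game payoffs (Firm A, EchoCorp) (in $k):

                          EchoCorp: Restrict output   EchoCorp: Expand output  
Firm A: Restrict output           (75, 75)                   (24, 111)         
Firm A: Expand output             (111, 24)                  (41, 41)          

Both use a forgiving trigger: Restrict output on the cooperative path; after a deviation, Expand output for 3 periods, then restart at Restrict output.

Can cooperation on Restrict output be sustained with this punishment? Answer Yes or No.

Comparing payoff streams over the 4 periods until play realigns: cooperate → 75(1+δ+…+δ^3); deviate → 111 + 41(δ+…+δ^3).
Cooperation is sustained iff (75−41)(δ+…+δ^3) ≥ 111−75.
δ+…+δ^3 = 2/5·(1−(2/5)^3)/(1−2/5) = 0.6240, and (111−75)/(75−41) = 1.0588.
0.6240 < 1.0588, so cooperation is not sustainable.

No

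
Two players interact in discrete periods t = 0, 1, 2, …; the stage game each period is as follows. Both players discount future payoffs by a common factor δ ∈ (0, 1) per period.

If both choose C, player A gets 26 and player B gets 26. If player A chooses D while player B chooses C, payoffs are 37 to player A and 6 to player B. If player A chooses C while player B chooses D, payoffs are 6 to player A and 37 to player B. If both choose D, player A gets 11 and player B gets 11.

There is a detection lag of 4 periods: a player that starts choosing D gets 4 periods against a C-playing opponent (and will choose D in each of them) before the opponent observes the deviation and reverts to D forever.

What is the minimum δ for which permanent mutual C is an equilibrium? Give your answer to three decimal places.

0.807

Deviating for the 4 undetected periods gains 37−26 = 11 per period over cooperation, then loses 26−11 = 15 per period forever once punishment starts.
Gain: 11(1 + δ + … + δ^3); loss: 15·δ^4/(1−δ).
No profitable deviation ⇔ 11(1−δ^4) ≤ 15·δ^4, i.e. δ^4 ≥ 11/(11+15) = 11/26.
Hence δ ≥ (11/26)^(1/4) ≈ 0.807.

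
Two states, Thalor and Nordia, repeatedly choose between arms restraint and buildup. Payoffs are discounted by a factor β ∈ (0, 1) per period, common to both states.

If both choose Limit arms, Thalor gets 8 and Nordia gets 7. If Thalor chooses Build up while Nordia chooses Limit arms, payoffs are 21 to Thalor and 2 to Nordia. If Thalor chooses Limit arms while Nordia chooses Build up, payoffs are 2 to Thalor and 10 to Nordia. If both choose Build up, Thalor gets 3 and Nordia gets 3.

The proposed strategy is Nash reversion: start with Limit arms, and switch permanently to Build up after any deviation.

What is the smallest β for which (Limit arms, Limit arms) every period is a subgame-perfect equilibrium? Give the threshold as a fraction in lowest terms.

Thalor: cooperation gives 8 each period; deviation gives 21 once then 3 forever.
  8/(1−β) ≥ 21 + 3β/(1−β) ⇒ β ≥ 13/18.
Nordia: cooperation gives 7 each period; deviation gives 10 once then 3 forever.
  β ≥ 3/7.
Both must hold, so the binding constraint is Thalor's: β ≥ 13/18.

13/18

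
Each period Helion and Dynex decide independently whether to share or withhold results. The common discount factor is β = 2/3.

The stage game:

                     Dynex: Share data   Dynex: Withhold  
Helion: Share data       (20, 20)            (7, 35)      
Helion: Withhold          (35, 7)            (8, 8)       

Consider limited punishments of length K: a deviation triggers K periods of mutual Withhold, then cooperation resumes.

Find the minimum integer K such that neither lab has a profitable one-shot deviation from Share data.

IC: β(1−β^K)/(1−β) ≥ (35−20)/(20−8) = 5/4.
With β = 2/3: need 1 − β^K ≥ 5/4·(1−2/3)/(2/3), i.e. β^K ≤ 0.3750.
Since (2/3)^2 = 0.4444 and (2/3)^3 = 0.2963, the smallest such K is 3.

3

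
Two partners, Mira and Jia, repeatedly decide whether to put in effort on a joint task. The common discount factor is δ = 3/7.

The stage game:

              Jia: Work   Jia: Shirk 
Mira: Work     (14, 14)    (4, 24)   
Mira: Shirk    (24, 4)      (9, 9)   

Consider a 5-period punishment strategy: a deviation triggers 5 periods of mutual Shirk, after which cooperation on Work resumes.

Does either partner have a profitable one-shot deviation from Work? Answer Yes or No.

Yes

IC: δ+…+δ^5 ≥ (24−14)/(14−9) = 2.
At δ = 3/7: partial sum = 0.7392 < 2.0000. Cooperation not sustainable.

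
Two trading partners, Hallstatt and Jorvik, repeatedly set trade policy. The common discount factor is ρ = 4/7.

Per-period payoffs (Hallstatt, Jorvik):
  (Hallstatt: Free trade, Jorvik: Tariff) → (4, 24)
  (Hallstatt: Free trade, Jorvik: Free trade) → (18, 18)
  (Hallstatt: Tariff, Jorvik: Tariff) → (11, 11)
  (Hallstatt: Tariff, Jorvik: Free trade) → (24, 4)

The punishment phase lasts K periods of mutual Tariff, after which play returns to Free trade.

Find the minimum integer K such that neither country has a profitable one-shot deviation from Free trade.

No profitable deviation requires (18−11)(ρ+…+ρ^K) ≥ 24−18, i.e. ρ+…+ρ^K ≥ 6/7 ≈ 0.8571.
With ρ = 4/7, the partial sums are K=1: 0.5714, K=2: 0.8980.
K = 2 is the first length at which the sum reaches 0.8571.

2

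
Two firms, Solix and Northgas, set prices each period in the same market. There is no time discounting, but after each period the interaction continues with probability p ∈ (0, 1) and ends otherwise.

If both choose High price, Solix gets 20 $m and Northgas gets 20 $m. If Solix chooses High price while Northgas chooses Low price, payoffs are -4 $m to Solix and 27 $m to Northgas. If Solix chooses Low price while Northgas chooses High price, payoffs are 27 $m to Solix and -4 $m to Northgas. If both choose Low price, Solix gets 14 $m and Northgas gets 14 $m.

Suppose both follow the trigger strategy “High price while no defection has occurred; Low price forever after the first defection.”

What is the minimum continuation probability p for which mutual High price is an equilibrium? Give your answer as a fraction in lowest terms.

7/13

Expected cooperation value is 20 + p·20 + p²·20 + … = 20/(1−p); deviation gives 27 + p·14/(1−p).
20 ≥ 27(1−p) + 14p ⇒ 13p ≥ 7 ⇒ p ≥ 7/13.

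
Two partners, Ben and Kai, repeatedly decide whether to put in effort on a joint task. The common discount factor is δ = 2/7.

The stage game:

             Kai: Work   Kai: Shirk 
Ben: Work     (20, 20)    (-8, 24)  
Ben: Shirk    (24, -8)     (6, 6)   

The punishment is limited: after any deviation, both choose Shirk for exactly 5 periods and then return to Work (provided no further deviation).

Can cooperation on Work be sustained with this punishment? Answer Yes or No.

Yes

IC: δ+…+δ^5 ≥ (24−20)/(20−6) = 2/7.
At δ = 2/7: partial sum = 0.3992 ≥ 0.2857. Cooperation sustainable.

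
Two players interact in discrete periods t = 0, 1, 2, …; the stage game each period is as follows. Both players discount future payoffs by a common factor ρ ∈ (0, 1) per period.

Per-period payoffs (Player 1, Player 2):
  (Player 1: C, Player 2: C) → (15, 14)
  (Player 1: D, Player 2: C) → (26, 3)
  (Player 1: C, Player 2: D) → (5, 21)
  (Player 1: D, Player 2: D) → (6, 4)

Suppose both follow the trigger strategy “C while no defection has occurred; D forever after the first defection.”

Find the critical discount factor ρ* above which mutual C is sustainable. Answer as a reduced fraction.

11/20

Player 1: cooperation gives 15 each period; deviation gives 26 once then 6 forever.
  15/(1−ρ) ≥ 26 + 6ρ/(1−ρ) ⇒ ρ ≥ 11/20.
Player 2: cooperation gives 14 each period; deviation gives 21 once then 4 forever.
  ρ ≥ 7/17.
Both must hold, so the binding constraint is Player 1's: ρ ≥ 11/20.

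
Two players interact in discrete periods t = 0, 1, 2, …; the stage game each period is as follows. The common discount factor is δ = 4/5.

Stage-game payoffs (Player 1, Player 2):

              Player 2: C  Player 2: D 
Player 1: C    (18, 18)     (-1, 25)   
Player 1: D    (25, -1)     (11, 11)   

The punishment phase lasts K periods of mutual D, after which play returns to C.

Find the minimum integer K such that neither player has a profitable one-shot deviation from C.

2

No profitable deviation requires (18−11)(δ+…+δ^K) ≥ 25−18, i.e. δ+…+δ^K ≥ 1 ≈ 1.0000.
With δ = 4/5, the partial sums are K=1: 0.8000, K=2: 1.4400.
K = 2 is the first length at which the sum reaches 1.0000.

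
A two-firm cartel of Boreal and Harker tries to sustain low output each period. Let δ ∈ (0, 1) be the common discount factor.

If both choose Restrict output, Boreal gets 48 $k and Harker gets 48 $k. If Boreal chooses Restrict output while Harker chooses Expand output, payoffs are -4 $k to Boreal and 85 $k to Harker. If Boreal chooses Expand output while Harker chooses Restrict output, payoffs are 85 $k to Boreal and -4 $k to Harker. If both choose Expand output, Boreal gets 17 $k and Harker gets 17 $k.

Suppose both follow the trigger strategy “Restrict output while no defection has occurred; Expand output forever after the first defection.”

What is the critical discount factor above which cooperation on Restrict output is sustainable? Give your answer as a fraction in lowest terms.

37/68

Cooperation forever yields 48 each period: 48/(1−δ).
Deviating yields 85 once, then 17 forever: 85 + 17δ/(1−δ).
No profitable deviation requires 48/(1−δ) ≥ 85 + 17δ/(1−δ).
Multiplying by (1−δ): 48 ≥ 85(1−δ) + 17δ = 85 − 68δ.
So 68δ ≥ 37, i.e. δ ≥ 37/68.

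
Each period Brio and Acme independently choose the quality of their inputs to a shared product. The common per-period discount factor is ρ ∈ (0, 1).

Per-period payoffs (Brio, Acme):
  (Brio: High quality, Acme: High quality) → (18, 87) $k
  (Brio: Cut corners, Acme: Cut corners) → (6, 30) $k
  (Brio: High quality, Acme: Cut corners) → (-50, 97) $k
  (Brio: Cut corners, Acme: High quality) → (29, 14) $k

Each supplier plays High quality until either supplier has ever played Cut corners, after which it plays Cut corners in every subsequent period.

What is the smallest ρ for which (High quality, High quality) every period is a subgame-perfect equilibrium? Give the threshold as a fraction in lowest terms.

11/23

Brio's threshold: (29−18)/(29−6) = 11/23.
Acme's threshold: (97−87)/(97−30) = 10/67.
11/23 > 10/67, so Brio binds and ρ* = 11/23.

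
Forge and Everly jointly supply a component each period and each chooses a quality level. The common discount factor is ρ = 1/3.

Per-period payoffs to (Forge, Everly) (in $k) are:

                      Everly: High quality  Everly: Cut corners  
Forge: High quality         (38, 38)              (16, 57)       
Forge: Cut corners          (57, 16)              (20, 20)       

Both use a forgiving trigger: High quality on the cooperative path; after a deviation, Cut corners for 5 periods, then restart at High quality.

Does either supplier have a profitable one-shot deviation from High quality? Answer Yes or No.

Yes

Comparing payoff streams over the 6 periods until play realigns: cooperate → 38(1+ρ+…+ρ^5); deviate → 57 + 20(ρ+…+ρ^5).
Cooperation is sustained iff (38−20)(ρ+…+ρ^5) ≥ 57−38.
ρ+…+ρ^5 = 1/3·(1−(1/3)^5)/(1−1/3) = 0.4979, and (57−38)/(38−20) = 1.0556.
0.4979 < 1.0556, so cooperation is not sustainable.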